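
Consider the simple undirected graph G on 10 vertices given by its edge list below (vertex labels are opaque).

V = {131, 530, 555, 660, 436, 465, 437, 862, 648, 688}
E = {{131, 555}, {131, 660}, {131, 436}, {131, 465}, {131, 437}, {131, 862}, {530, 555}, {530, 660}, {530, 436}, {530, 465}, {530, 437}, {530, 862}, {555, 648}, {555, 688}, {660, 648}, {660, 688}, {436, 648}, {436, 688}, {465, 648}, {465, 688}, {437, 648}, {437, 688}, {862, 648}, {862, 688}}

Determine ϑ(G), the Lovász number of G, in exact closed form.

6

deg(465) = 4; N(465) = {131, 530, 648, 688}.
Vertex 688 has 6 neighbors: 555, 660, 436, 465, 437, 862.
deg(530) = 6; N(530) = {555, 660, 436, 465, 437, 862}.
deg(660) = 4; N(660) = {131, 530, 648, 688}.
K_{6,4} (perfect); ϑ(G) = α(G) = max{6,4} = 6.
= 6.0000000… (decimal).
Sandwich: α(G)=6 ≤ ϑ(G)=6 ≤ χ(Ḡ)=6 (collapsed).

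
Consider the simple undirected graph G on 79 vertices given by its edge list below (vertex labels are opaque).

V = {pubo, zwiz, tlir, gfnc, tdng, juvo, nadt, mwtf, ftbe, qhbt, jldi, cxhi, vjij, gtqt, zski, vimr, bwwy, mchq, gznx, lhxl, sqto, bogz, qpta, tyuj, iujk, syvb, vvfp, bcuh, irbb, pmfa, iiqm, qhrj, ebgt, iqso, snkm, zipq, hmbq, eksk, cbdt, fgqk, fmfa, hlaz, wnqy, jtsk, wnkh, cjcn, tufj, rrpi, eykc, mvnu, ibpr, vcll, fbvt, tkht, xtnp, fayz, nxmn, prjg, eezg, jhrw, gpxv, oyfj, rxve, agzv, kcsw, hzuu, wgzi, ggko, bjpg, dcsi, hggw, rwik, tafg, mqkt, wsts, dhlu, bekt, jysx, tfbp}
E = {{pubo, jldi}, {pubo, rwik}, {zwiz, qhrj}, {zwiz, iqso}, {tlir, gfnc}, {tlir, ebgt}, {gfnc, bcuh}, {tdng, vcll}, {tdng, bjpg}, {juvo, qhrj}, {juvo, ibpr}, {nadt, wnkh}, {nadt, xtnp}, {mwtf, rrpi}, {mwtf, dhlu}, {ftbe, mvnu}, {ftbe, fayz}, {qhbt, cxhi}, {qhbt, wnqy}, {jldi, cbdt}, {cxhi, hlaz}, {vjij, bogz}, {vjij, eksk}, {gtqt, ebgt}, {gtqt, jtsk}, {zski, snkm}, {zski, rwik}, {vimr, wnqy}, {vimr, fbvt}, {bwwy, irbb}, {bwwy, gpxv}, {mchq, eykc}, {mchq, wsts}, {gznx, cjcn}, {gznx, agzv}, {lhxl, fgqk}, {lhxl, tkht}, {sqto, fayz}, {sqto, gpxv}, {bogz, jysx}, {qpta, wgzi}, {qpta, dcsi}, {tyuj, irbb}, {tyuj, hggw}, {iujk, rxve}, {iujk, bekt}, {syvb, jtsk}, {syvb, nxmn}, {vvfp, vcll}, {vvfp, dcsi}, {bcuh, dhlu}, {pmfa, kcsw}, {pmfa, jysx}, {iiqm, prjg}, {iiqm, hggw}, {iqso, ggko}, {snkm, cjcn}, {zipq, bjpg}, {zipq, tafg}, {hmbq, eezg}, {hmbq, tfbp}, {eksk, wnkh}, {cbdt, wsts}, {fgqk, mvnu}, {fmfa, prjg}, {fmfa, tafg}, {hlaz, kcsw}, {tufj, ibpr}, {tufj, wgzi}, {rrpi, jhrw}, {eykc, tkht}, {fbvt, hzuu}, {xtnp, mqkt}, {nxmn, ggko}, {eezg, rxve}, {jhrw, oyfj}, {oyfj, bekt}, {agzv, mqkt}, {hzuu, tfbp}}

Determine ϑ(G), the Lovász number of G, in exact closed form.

deg(bcuh) = 2; N(bcuh) = {gfnc, dhlu}.
Vertex jldi has 2 neighbors: pubo, cbdt.
Vertex iqso has 2 neighbors: zwiz, ggko.
deg(tdng) = 2; N(tdng) = {vcll, bjpg}.
Every vertex has degree 2 (N=79); a single 79-cycle (edge-transitive).
spec(A) ≈ [2.0, 1.9937, 1.9748, 1.9433, 1.8996, 1.8439, 1.7766, 1.698, 1.6086, 1.5091, 1.4001, 1.2822, 1.1562, 1.0229, 0.8831, 0.7377, 0.5877, 0.434, 0.2775, 0.1192, -0.0398, -0.1985, -0.356, -0.5112, -0.6632, -0.8111, -0.9537, -1.0904, -1.2202, -1.3422, -1.4558, -1.5601, -1.6546, -1.7386, -1.8117, -1.8733, -1.923, -1.9606, -1.9858, -1.9984] (distinct, 4 d.p.).
With N=79: ϑ(G) = 79·(-(-1)*2*cos(pi/79))/(2−(-2*cos(pi/79))) = 79*cos(pi/79)/(cos(pi/79) + 1).
ϑ(G) ≈ 39.484379.
α=39, χ(Ḡ)=40; ϑ=79*cos(pi/79)/(cos(pi/79) + 1) lies between (both strict).

79*cos(pi/79)/(cos(pi/79) + 1)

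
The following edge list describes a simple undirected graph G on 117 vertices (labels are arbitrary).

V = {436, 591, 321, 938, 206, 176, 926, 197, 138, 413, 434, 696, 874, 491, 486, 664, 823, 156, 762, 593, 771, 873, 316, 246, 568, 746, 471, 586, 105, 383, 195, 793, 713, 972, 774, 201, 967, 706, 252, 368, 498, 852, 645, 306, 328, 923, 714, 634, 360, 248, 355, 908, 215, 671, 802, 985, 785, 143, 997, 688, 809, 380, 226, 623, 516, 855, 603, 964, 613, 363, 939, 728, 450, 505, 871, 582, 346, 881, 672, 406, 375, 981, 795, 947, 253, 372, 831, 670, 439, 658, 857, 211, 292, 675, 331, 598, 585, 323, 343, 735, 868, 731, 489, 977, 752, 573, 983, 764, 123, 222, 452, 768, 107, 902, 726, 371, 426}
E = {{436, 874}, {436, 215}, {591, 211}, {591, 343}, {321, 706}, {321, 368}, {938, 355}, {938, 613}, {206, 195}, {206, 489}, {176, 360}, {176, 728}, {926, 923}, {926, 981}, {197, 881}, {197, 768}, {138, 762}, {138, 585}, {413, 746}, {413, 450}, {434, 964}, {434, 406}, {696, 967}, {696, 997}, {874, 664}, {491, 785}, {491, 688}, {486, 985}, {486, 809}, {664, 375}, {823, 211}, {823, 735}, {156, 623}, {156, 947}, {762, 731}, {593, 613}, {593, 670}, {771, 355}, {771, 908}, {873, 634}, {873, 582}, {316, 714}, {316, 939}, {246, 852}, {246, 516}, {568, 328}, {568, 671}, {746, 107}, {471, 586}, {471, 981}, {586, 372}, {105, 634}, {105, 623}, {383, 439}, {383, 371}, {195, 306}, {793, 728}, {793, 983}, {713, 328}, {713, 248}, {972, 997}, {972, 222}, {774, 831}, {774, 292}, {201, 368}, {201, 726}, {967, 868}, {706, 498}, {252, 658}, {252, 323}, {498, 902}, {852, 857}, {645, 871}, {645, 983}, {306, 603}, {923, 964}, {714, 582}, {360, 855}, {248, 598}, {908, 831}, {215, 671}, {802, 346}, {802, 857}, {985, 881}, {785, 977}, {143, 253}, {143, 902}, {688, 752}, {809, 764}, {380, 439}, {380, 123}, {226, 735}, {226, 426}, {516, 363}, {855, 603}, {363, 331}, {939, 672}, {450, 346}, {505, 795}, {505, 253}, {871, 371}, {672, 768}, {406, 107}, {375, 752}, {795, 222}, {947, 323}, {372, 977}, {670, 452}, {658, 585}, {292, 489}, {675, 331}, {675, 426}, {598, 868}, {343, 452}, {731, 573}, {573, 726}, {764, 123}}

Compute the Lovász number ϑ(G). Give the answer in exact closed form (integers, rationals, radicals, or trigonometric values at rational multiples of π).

117*cos(pi/117)/(cos(pi/117) + 1)

Vertex 939 has 2 neighbors: 316, 672.
deg(306) = 2; N(306) = {195, 603}.
Vertex 246 has 2 neighbors: 852, 516.
Vertex 752 has 2 neighbors: 688, 375.
deg(v) = 2 for all v (|V|=117); the odd cycle C_{117}.
The 59 distinct eigenvalues: [2.0, 1.997, 1.988, 1.974, 1.954, 1.928, 1.897, 1.86, 1.818, 1.771, 1.718, 1.661, 1.599, 1.532, 1.461, 1.385, 1.306, 1.223, 1.136, 1.046, 0.953, 0.857, 0.759, 0.659, 0.556, 0.453, 0.347, 0.241, 0.134, 0.027, -0.081, -0.188, -0.294, -0.4, -0.505, -0.608, -0.709, -0.809, -0.906, -1.0, -1.092, -1.18, -1.265, -1.346, -1.424, -1.497, -1.566, -1.631, -1.69, -1.745, -1.795, -1.84, -1.879, -1.913, -1.942, -1.965, -1.982, -1.994, -1.999].
Lovász (edge-transitive): ϑ = −117·(-2*cos(pi/117))/((2)−(-2*cos(pi/117))) = 117*cos(pi/117)/(cos(pi/117) + 1).
Numerically 58.489454.
Check 58 ≤ 117*cos(pi/117)/(cos(pi/117) + 1) ≤ 59: both strict.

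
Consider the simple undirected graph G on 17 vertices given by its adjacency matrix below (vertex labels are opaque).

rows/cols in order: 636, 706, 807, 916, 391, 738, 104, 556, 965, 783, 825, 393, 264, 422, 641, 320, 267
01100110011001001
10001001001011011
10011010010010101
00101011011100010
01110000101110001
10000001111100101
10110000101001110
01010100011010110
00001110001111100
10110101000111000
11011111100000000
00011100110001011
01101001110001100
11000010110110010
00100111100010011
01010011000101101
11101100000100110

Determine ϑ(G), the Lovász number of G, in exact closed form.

sqrt(17)

deg(267) = 8; N(267) = {636, 706, 807, 391, 738, 393, 641, 320}.
Vertex 738 has 8 neighbors: 636, 556, 965, 783, 825, 393, 641, 267.
Vertex 393 has 8 neighbors: 916, 391, 738, 965, 783, 422, 320, 267.
N(636) = {706, 807, 738, 104, 783, 825, 422, 267}, |N(636)| = 8.
deg(v) = 8 for all v (|V|=17); Paley(17): SR with (k,λ,μ)=(8,3,4).
A has 3 distinct eigenvalues ≈ [8.0, 1.561553, -2.561553].
−17·(-sqrt(17)/2 - 1/2) / ((8)−(-sqrt(17)/2 - 1/2)) = sqrt(17) = ϑ(G).
= 4.123106… (decimal).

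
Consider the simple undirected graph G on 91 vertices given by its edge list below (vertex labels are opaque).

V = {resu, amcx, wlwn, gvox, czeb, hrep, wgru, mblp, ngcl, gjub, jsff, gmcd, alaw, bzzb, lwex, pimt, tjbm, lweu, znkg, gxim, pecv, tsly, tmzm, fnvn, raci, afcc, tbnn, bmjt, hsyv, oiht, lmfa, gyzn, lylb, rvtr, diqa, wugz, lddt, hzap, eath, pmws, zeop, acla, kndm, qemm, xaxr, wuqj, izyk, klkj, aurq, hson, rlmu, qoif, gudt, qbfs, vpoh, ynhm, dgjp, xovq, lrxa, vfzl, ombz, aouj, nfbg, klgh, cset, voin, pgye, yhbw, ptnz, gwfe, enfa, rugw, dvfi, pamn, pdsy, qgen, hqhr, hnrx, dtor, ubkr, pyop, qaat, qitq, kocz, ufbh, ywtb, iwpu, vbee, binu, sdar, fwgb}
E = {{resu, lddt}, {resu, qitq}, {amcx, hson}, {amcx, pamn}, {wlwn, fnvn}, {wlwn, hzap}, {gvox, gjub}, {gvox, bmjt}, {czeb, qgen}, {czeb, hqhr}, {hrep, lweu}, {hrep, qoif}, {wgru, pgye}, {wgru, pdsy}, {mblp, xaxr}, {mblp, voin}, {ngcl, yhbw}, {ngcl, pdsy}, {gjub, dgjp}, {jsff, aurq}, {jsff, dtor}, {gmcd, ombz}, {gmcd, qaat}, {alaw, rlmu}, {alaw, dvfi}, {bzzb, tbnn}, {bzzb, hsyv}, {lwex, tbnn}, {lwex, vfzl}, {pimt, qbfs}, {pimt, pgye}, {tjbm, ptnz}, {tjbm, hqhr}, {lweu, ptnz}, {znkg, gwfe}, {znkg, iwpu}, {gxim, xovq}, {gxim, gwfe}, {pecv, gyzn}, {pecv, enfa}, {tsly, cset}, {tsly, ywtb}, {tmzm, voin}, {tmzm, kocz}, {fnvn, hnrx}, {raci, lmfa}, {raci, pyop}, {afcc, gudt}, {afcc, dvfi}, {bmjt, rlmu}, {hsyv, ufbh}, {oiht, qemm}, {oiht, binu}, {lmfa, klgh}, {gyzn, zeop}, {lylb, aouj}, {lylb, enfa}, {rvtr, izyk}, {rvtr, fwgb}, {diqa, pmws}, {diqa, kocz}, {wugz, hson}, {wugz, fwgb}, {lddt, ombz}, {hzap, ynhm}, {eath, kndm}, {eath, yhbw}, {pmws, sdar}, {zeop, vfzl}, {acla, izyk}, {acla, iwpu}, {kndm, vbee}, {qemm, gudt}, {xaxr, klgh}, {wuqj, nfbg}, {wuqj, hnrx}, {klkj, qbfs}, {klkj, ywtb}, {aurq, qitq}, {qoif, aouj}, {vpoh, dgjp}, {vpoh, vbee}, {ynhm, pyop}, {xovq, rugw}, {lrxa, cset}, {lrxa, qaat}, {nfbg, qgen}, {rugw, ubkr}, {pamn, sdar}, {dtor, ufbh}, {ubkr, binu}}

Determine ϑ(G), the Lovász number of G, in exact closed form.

91*cos(pi/91)/(cos(pi/91) + 1)

deg(alaw) = 2; N(alaw) = {rlmu, dvfi}.
Vertex izyk has 2 neighbors: rvtr, acla.
deg(enfa) = 2; N(enfa) = {pecv, lylb}.
Vertex yhbw has 2 neighbors: ngcl, eath.
Every vertex has degree 2 (N=91); a single 91-cycle (edge-transitive).
spec(A) ≈ [2.0, 1.99523, 1.98096, 1.95725, 1.92421, 1.882, 1.83082, 1.77091, 1.70257, 1.62611, 1.54191, 1.45035, 1.35189, 1.24698, 1.13613, 1.01987, 0.89874, 0.77333, 0.64424, 0.51208, 0.37748, 0.24107, 0.10352, -0.03452, -0.1724, -0.30946, -0.44504, -0.5785, -0.70921, -0.83654, -0.95987, -1.07864, -1.19226, -1.30021, -1.40196, -1.49702, -1.58495, -1.66533, -1.73778, -1.80194, -1.85751, -1.90424, -1.94188, -1.97028, -1.98928, -1.99881] (distinct, 5 d.p.).
Lovász (edge-transitive): ϑ = −91·(-2*cos(pi/91))/((2)−(-2*cos(pi/91))) = 91*cos(pi/91)/(cos(pi/91) + 1).
ϑ(G) ≈ 45.4864402.
α=45, χ(Ḡ)=46; ϑ=91*cos(pi/91)/(cos(pi/91) + 1) lies between (both strict).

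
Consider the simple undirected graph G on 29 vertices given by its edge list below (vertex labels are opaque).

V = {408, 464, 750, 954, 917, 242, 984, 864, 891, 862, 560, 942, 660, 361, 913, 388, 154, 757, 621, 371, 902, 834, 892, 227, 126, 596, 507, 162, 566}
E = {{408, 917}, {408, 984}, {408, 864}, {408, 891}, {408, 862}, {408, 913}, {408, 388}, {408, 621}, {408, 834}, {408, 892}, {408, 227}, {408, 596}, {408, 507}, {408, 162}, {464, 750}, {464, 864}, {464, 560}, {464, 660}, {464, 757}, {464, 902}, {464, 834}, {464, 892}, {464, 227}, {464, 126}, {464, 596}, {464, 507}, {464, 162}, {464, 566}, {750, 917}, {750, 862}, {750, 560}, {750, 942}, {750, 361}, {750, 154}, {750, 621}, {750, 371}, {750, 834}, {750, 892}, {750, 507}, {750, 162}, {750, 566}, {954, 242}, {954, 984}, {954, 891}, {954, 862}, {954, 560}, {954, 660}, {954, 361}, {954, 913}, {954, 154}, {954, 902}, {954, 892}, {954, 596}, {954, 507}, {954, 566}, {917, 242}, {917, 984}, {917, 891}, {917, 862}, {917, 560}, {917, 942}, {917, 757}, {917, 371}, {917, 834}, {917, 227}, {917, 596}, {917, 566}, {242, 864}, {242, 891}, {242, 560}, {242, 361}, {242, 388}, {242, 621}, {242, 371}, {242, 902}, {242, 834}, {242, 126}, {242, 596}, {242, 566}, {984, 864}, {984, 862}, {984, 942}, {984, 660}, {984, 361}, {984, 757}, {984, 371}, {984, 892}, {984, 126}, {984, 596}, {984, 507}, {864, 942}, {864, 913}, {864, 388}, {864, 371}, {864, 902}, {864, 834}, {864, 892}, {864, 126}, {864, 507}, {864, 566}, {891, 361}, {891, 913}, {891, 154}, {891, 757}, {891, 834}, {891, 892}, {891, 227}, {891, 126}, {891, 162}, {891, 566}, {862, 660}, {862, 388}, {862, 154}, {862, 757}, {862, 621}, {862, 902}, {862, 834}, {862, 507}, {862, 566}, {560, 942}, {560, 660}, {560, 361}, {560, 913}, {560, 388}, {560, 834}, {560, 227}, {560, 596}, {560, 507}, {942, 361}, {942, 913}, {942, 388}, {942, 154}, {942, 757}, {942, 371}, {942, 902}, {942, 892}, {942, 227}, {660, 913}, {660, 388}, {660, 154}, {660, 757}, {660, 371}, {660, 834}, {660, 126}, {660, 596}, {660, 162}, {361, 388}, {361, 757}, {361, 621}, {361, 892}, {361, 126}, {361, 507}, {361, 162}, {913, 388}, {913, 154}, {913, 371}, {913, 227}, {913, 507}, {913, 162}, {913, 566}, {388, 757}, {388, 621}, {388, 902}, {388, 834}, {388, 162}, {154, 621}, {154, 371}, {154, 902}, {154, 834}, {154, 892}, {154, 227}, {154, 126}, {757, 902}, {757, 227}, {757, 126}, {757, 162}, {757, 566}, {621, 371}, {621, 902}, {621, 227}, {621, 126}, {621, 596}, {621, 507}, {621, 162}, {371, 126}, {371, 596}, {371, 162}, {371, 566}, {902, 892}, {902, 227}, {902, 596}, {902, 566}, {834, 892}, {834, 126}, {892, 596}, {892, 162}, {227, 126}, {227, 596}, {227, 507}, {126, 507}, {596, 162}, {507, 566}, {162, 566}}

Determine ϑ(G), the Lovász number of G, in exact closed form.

sqrt(29)

deg(154) = 14; N(154) = {750, 954, 891, 862, 942, 660, 913, 621, 371, 902, 834, 892, 227, 126}.
Vertex 892 has 14 neighbors: 408, 464, 750, 954, 984, 864, 891, 942, 361, 154, 902, 834, 596, 162.
deg(388) = 14; N(388) = {408, 242, 864, 862, 560, 942, 660, 361, 913, 757, 621, 902, 834, 162}.
N(902) = {464, 954, 242, 864, 862, 942, 388, 154, 757, 621, 892, 227, 596, 566}, |N(902)| = 14.
14-regular, N=29; strongly regular (29,14,6,7).
The 3 distinct eigenvalues: [14.0, 2.192582, -3.192582].
Lovász (edge-transitive): ϑ = −29·(-sqrt(29)/2 - 1/2)/((14)−(-sqrt(29)/2 - 1/2)) = sqrt(29).
Numerically 5.38516481.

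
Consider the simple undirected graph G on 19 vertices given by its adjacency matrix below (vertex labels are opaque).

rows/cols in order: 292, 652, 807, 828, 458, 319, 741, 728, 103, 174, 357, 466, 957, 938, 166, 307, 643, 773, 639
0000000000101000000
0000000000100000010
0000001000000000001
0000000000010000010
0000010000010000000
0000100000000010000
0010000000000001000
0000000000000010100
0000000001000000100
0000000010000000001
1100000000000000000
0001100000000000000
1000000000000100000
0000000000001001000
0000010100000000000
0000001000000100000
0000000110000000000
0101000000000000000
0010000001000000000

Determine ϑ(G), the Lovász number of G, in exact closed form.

19*cos(pi/19)/(cos(pi/19) + 1)

N(828) = {466, 773}, |N(828)| = 2.
Vertex 458 has 2 neighbors: 319, 466.
N(466) = {828, 458}, |N(466)| = 2.
Vertex 807 has 2 neighbors: 741, 639.
deg(v) = 2 for all v (|V|=19); connected 2-regular on 19 ⇒ C_{19}.
The 10 distinct eigenvalues: [2.0, 1.8916, 1.5783, 1.0939, 0.491, -0.1652, -0.8034, -1.3546, -1.7589, -1.9727].
−19·(-2*cos(pi/19)) / ((2)−(-2*cos(pi/19))) = 19*cos(pi/19)/(cos(pi/19) + 1) = ϑ(G).
Numerically 9.43477.
Check 9 ≤ 19*cos(pi/19)/(cos(pi/19) + 1) ≤ 10: both strict.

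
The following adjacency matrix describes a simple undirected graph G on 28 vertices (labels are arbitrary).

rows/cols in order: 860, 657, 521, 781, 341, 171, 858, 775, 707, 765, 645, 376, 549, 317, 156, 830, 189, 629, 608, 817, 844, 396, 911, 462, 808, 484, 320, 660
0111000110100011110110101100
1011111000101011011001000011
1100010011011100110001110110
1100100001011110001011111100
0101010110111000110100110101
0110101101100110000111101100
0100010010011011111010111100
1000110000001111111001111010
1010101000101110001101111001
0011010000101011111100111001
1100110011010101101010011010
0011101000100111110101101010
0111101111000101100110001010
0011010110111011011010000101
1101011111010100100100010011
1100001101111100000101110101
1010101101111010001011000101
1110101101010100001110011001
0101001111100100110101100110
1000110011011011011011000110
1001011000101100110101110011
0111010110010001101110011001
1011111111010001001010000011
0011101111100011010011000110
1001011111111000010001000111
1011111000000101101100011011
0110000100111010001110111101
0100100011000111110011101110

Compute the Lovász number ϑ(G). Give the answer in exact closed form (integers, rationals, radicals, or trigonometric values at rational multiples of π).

Vertex 396 has 15 neighbors: 657, 521, 781, 171, 775, 707, 376, 830, 189, 608, 817, 844, 462, 808, 660.
deg(657) = 15; N(657) = {860, 521, 781, 341, 171, 858, 645, 549, 156, 830, 629, 608, 396, 320, 660}.
Vertex 860 has 15 neighbors: 657, 521, 781, 775, 707, 645, 156, 830, 189, 629, 817, 844, 911, 808, 484.
Vertex 608 has 15 neighbors: 657, 781, 858, 775, 707, 765, 645, 317, 189, 629, 817, 396, 911, 484, 320.
Regular of degree 15 on 28 vertices: this is K(8,2), the Kneser graph.
spec(A) ≈ [15.0, 1.0, -5.0] (distinct, 5 d.p.).
Lovász (edge-transitive): ϑ = −28·(-5)/((15)−(-5)) = 7.
≈ 7.00000000 (to 8 d.p.).

7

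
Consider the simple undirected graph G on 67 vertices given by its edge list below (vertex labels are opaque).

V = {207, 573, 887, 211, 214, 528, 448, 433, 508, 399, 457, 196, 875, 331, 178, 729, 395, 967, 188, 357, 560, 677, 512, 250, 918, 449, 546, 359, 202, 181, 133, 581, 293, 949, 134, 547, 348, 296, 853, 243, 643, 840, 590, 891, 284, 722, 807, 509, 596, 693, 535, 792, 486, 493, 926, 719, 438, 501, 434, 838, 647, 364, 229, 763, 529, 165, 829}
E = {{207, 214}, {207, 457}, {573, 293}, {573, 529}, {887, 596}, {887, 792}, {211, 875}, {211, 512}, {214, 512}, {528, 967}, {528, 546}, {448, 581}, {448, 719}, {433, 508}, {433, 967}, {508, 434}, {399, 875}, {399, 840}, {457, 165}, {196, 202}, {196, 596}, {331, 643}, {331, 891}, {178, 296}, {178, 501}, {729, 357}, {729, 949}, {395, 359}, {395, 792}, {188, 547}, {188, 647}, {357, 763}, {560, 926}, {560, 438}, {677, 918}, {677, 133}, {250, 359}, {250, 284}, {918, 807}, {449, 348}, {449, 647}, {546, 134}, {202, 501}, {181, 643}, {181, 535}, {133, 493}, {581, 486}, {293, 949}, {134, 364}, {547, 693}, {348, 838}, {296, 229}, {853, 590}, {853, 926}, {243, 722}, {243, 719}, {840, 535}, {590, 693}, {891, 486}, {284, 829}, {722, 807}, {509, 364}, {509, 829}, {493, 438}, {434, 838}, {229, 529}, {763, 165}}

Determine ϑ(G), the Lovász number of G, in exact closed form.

67*cos(pi/67)/(cos(pi/67) + 1)

deg(207) = 2; N(207) = {214, 457}.
deg(722) = 2; N(722) = {243, 807}.
N(250) = {359, 284}, |N(250)| = 2.
Vertex 214 has 2 neighbors: 207, 512.
deg(v) = 2 for all v (|V|=67); the odd cycle C_{67}.
A has 34 distinct eigenvalues ≈ [2.0, 1.99121, 1.96493, 1.92137, 1.86093, 1.78414, 1.69166, 1.58432, 1.46306, 1.32894, 1.18314, 1.02695, 0.86173, 0.68893, 0.51009, 0.32675, 0.14055, -0.04689, -0.23391, -0.41888, -0.60017, -0.77618, -0.94538, -1.10626, -1.25743, -1.39754, -1.52537, -1.6398, -1.73981, -1.82454, -1.89323, -1.94529, -1.98025, -1.9978].
−67·(-2*cos(pi/67)) / ((2)−(-2*cos(pi/67))) = 67*cos(pi/67)/(cos(pi/67) + 1) = ϑ(G).
= 33.481579809… (decimal).
33 ≤ 67*cos(pi/67)/(cos(pi/67) + 1) ≤ 34: both strict.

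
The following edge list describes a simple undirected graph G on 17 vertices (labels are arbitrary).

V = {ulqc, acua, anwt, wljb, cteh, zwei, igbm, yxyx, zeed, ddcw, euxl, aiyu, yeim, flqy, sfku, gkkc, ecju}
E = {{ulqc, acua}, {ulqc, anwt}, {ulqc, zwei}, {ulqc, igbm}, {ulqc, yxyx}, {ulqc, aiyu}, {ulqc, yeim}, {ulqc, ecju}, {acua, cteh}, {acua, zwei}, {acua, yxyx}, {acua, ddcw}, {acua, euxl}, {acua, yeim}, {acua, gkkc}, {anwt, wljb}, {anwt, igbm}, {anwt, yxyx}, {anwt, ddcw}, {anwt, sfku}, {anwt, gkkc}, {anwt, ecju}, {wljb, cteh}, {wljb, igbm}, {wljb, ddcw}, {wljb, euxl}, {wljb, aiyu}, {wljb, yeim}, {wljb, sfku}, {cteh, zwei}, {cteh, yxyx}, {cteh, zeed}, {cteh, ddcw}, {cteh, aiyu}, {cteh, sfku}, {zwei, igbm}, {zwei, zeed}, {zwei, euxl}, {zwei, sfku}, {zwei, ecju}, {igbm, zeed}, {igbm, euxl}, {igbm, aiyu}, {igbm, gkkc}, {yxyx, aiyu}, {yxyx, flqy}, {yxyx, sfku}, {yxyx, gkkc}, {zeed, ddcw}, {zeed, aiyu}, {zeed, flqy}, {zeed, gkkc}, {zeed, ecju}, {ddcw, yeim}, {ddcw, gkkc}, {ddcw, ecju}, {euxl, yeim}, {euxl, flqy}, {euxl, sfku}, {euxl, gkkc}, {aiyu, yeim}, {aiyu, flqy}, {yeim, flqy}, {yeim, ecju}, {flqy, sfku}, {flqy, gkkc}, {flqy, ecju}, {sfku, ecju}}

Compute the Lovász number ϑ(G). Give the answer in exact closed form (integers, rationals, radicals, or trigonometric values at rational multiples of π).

sqrt(17)

deg(zeed) = 8; N(zeed) = {cteh, zwei, igbm, ddcw, aiyu, flqy, gkkc, ecju}.
N(yxyx) = {ulqc, acua, anwt, cteh, aiyu, flqy, sfku, gkkc}, |N(yxyx)| = 8.
deg(zwei) = 8; N(zwei) = {ulqc, acua, cteh, igbm, zeed, euxl, sfku, ecju}.
Vertex wljb has 8 neighbors: anwt, cteh, igbm, ddcw, euxl, aiyu, yeim, sfku.
deg(v) = 8 for all v (|V|=17); strongly regular (17,8,3,4).
A has 3 distinct eigenvalues ≈ [8.0, 1.5616, -2.5616].
λ_max=8, λ_min=-sqrt(17)/2 - 1/2; ϑ = −17·λ_min/(λ_max−λ_min) = sqrt(17).
≈ 4.1231056 (to 7 d.p.).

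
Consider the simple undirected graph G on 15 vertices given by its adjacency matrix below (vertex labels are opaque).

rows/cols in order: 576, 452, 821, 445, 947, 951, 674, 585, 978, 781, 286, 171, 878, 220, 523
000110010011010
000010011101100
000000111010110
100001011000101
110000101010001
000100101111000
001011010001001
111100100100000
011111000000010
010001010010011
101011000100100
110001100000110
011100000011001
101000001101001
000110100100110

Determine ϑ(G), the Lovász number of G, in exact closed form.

Vertex 947 has 6 neighbors: 576, 452, 674, 978, 286, 523.
Vertex 978 has 6 neighbors: 452, 821, 445, 947, 951, 220.
deg(220) = 6; N(220) = {576, 821, 978, 781, 171, 523}.
N(674) = {821, 947, 951, 585, 171, 523}, |N(674)| = 6.
15-vertex 6-regular graph: Kneser-type, 2-subsets of [6].
The 3 distinct eigenvalues: [6.0, 1.0, -3.0].
With N=15: ϑ(G) = 15·(-1*(-3))/(6−(-3)) = 5.
ϑ(G) ≈ 5.0000000.

5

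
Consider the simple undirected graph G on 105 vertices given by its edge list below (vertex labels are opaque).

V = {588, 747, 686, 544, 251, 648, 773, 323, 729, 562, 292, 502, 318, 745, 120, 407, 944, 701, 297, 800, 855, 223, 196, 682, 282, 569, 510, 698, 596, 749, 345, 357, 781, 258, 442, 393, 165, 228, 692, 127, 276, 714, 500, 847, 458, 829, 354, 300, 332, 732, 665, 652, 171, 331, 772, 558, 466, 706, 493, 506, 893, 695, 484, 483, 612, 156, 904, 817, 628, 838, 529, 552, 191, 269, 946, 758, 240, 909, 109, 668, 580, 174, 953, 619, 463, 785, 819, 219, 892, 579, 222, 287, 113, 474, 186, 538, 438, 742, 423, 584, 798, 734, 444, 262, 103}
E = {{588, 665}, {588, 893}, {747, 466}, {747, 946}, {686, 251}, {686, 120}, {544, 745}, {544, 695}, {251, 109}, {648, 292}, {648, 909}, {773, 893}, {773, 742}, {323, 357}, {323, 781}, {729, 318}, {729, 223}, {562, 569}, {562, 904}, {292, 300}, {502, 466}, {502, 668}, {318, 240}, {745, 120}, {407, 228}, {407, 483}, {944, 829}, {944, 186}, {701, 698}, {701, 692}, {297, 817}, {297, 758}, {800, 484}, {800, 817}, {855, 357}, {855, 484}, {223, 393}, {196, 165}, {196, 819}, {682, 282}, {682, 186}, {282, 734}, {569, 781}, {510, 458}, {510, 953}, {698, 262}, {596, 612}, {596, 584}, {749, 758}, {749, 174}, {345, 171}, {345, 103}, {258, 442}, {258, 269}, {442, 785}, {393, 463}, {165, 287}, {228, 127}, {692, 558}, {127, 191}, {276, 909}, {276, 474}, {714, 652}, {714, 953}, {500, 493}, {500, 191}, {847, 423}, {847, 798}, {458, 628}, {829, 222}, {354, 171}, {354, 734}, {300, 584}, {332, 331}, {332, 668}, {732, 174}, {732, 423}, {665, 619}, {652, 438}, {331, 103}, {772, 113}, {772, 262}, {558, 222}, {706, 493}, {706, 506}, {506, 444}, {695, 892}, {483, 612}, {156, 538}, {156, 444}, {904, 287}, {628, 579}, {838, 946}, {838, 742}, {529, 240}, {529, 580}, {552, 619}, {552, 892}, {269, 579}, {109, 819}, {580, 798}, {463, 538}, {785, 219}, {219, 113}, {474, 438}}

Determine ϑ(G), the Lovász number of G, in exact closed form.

Vertex 287 has 2 neighbors: 165, 904.
Vertex 773 has 2 neighbors: 893, 742.
Vertex 800 has 2 neighbors: 484, 817.
deg(458) = 2; N(458) = {510, 628}.
G on 105 vertices is 2-regular; the odd cycle C_{105}.
A has 53 distinct eigenvalues ≈ [2.0, 1.9964, 1.9857, 1.9679, 1.943, 1.9111, 1.8725, 1.8271, 1.7752, 1.7169, 1.6525, 1.5821, 1.5061, 1.4248, 1.3383, 1.247, 1.1512, 1.0514, 0.9477, 0.8407, 0.7307, 0.618, 0.5032, 0.3865, 0.2685, 0.1495, 0.0299, -0.0897, -0.2091, -0.3276, -0.445, -0.5609, -0.6747, -0.7861, -0.8946, -1.0, -1.1018, -1.1996, -1.2932, -1.3821, -1.4661, -1.5448, -1.618, -1.6854, -1.7468, -1.8019, -1.8506, -1.8927, -1.9279, -1.9563, -1.9777, -1.9919, -1.9991].
With N=105: ϑ(G) = 105·(-(-1)*2*cos(pi/105))/(2−(-2*cos(pi/105))) = 105*cos(pi/105)/(cos(pi/105) + 1).
Numerically 52.4882.
Sandwich: α(G)=52 ≤ ϑ(G)=105*cos(pi/105)/(cos(pi/105) + 1) ≤ χ(Ḡ)=53 (both strict).

105*cos(pi/105)/(cos(pi/105) + 1)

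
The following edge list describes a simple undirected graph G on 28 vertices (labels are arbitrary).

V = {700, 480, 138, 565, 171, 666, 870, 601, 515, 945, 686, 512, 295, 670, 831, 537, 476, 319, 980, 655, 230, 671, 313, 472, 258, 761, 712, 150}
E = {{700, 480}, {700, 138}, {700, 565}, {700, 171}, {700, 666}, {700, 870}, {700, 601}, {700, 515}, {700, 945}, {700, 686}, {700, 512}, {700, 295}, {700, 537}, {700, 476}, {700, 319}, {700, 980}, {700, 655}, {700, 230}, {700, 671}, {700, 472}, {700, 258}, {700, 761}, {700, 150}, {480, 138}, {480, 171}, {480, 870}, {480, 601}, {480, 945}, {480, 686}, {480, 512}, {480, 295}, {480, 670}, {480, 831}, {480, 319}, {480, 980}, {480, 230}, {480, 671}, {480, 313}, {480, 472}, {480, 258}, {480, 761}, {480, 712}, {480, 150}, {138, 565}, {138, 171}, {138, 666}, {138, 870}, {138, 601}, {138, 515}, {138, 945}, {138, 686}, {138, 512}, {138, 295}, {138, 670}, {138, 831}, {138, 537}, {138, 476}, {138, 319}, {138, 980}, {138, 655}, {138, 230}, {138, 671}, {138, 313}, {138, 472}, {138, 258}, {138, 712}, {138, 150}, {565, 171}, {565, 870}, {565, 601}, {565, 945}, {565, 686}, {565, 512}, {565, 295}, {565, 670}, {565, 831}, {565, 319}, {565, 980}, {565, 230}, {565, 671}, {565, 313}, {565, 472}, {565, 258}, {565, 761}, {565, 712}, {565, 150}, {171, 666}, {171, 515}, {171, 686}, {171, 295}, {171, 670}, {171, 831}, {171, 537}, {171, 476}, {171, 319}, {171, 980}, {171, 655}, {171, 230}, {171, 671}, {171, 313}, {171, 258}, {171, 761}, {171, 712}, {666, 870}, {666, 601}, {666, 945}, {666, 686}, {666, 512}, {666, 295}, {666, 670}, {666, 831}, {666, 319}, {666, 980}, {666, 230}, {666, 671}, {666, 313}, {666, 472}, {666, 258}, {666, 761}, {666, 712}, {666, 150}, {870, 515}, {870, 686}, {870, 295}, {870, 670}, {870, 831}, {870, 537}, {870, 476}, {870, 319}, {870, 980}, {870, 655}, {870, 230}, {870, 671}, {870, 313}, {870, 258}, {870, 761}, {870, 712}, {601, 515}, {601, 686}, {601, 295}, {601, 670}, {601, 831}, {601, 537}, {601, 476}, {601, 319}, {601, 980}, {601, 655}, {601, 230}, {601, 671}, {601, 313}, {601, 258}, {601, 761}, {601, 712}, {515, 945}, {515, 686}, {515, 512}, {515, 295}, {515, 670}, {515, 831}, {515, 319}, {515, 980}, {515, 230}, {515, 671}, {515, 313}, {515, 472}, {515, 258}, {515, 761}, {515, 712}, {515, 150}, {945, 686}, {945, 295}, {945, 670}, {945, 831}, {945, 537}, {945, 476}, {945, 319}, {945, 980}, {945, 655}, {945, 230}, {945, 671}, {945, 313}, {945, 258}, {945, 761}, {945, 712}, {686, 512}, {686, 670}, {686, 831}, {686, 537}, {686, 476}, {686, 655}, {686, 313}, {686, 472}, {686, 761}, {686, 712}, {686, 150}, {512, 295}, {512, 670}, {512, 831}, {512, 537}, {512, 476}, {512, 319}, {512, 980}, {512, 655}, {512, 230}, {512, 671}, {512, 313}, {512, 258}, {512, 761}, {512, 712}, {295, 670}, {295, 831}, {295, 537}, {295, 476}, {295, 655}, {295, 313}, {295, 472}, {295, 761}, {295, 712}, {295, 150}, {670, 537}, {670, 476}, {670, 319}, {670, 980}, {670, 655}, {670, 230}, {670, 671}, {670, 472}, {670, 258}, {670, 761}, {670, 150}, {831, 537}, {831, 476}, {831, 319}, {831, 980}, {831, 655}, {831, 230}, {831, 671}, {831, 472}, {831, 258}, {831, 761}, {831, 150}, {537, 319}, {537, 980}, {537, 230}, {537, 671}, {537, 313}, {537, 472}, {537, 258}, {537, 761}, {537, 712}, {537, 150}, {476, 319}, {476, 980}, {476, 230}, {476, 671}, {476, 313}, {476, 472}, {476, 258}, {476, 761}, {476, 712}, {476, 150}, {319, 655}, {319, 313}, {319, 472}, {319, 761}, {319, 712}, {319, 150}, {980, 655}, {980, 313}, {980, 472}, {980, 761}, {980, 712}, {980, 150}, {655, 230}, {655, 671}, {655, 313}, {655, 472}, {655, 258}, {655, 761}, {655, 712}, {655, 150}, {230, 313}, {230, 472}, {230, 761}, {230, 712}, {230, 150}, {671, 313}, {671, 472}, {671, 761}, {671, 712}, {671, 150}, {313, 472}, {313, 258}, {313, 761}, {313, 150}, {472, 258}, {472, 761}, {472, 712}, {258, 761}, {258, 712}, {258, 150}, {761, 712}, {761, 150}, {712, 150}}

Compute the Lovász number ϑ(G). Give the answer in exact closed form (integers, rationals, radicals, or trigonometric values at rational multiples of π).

deg(472) = 21; N(472) = {700, 480, 138, 565, 666, 515, 686, 295, 670, 831, 537, 476, 319, 980, 655, 230, 671, 313, 258, 761, 712}.
deg(319) = 21; N(319) = {700, 480, 138, 565, 171, 666, 870, 601, 515, 945, 512, 670, 831, 537, 476, 655, 313, 472, 761, 712, 150}.
N(258) = {700, 480, 138, 565, 171, 666, 870, 601, 515, 945, 512, 670, 831, 537, 476, 655, 313, 472, 761, 712, 150}, |N(258)| = 21.
deg(831) = 23; N(831) = {480, 138, 565, 171, 666, 870, 601, 515, 945, 686, 512, 295, 537, 476, 319, 980, 655, 230, 671, 472, 258, 761, 150}.
Complete multipartite on [7, 7, 7, 5, 2]: sandwich collapses at ϑ=7.
ϑ(G) ≈ 7.0000.
α=7, χ(Ḡ)=7; ϑ=7 lies between (collapsed).

7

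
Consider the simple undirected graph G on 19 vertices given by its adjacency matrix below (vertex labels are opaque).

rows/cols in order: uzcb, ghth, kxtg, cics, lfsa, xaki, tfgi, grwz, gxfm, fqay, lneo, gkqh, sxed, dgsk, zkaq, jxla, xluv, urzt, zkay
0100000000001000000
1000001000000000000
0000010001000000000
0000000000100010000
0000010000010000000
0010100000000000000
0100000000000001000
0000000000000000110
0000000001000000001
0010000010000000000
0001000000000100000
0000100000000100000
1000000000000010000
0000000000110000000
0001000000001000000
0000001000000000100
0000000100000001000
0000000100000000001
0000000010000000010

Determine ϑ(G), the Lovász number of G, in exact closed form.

19*cos(pi/19)/(cos(pi/19) + 1)

N(grwz) = {xluv, urzt}, |N(grwz)| = 2.
deg(zkay) = 2; N(zkay) = {gxfm, urzt}.
N(tfgi) = {ghth, jxla}, |N(tfgi)| = 2.
deg(gxfm) = 2; N(gxfm) = {fqay, zkay}.
2-regular, N=19; this is C_{19}, the 19-cycle.
A has 10 distinct eigenvalues ≈ [2.0, 1.8916, 1.5783, 1.0939, 0.491, -0.1652, -0.8034, -1.3546, -1.7589, -1.9727].
Lovász (edge-transitive): ϑ = −19·(-2*cos(pi/19))/((2)−(-2*cos(pi/19))) = 19*cos(pi/19)/(cos(pi/19) + 1).
≈ 9.43477137 (to 8 d.p.).
α=9, χ(Ḡ)=10; ϑ=19*cos(pi/19)/(cos(pi/19) + 1) lies between (both strict).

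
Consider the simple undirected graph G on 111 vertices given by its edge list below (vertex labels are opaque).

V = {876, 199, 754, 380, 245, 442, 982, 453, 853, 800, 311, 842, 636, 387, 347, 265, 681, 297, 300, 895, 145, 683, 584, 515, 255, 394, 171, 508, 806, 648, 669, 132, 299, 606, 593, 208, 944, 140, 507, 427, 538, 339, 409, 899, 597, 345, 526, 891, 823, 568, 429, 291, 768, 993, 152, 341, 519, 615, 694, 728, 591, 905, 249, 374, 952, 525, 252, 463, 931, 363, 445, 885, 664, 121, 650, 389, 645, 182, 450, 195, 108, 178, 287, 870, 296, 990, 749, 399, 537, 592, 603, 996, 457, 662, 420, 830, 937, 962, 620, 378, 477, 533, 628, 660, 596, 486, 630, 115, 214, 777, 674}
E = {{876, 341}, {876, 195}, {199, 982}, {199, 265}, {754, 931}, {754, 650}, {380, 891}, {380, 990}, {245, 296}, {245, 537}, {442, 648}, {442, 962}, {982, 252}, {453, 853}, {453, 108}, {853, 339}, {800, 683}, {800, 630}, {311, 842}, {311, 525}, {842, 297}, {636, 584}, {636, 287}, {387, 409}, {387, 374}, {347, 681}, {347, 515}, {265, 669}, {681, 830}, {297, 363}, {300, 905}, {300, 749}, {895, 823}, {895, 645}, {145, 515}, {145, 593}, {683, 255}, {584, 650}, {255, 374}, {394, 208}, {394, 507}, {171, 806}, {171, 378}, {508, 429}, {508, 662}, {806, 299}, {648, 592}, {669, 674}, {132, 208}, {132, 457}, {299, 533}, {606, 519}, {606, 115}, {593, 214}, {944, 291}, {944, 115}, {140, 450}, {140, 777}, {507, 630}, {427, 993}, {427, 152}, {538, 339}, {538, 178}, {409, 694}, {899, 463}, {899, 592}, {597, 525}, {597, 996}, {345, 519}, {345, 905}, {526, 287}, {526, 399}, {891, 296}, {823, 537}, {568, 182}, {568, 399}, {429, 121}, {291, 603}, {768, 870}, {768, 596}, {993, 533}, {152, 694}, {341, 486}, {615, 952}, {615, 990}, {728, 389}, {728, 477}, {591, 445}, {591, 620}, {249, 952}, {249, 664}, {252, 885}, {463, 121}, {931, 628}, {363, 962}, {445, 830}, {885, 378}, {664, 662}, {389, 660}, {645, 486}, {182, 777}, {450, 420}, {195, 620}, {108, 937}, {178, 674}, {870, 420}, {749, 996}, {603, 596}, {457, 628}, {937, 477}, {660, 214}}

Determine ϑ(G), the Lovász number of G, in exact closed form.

Vertex 195 has 2 neighbors: 876, 620.
N(525) = {311, 597}, |N(525)| = 2.
deg(944) = 2; N(944) = {291, 115}.
N(931) = {754, 628}, |N(931)| = 2.
111-vertex 2-regular graph: a single 111-cycle (edge-transitive).
Distinct eigenvalues (to 6 d.p.): [2.0, 1.996797, 1.987197, 1.971232, 1.948952, 1.920429, 1.885755, 1.84504, 1.798414, 1.746028, 1.688049, 1.624662, 1.556072, 1.482496, 1.404172, 1.321349, 1.234294, 1.143286, 1.048615, 0.950584, 0.849509, 0.745713, 0.639528, 0.531294, 0.421359, 0.310073, 0.197795, 0.084882, -0.028302, -0.141395, -0.254036, -0.365862, -0.476517, -0.585646, -0.692898, -0.797931, -0.900407, -1.0, -1.096389, -1.189266, -1.278334, -1.363307, -1.443912, -1.519892, -1.591004, -1.657019, -1.717727, -1.772931, -1.822457, -1.866145, -1.903855, -1.935466, -1.960877, -1.980007, -1.992795, -1.999199].
−111·(-2*cos(pi/111)) / ((2)−(-2*cos(pi/111))) = 111*cos(pi/111)/(cos(pi/111) + 1) = ϑ(G).
ϑ(G) ≈ 55.488884097.
55 ≤ 111*cos(pi/111)/(cos(pi/111) + 1) ≤ 56: both strict.

111*cos(pi/111)/(cos(pi/111) + 1)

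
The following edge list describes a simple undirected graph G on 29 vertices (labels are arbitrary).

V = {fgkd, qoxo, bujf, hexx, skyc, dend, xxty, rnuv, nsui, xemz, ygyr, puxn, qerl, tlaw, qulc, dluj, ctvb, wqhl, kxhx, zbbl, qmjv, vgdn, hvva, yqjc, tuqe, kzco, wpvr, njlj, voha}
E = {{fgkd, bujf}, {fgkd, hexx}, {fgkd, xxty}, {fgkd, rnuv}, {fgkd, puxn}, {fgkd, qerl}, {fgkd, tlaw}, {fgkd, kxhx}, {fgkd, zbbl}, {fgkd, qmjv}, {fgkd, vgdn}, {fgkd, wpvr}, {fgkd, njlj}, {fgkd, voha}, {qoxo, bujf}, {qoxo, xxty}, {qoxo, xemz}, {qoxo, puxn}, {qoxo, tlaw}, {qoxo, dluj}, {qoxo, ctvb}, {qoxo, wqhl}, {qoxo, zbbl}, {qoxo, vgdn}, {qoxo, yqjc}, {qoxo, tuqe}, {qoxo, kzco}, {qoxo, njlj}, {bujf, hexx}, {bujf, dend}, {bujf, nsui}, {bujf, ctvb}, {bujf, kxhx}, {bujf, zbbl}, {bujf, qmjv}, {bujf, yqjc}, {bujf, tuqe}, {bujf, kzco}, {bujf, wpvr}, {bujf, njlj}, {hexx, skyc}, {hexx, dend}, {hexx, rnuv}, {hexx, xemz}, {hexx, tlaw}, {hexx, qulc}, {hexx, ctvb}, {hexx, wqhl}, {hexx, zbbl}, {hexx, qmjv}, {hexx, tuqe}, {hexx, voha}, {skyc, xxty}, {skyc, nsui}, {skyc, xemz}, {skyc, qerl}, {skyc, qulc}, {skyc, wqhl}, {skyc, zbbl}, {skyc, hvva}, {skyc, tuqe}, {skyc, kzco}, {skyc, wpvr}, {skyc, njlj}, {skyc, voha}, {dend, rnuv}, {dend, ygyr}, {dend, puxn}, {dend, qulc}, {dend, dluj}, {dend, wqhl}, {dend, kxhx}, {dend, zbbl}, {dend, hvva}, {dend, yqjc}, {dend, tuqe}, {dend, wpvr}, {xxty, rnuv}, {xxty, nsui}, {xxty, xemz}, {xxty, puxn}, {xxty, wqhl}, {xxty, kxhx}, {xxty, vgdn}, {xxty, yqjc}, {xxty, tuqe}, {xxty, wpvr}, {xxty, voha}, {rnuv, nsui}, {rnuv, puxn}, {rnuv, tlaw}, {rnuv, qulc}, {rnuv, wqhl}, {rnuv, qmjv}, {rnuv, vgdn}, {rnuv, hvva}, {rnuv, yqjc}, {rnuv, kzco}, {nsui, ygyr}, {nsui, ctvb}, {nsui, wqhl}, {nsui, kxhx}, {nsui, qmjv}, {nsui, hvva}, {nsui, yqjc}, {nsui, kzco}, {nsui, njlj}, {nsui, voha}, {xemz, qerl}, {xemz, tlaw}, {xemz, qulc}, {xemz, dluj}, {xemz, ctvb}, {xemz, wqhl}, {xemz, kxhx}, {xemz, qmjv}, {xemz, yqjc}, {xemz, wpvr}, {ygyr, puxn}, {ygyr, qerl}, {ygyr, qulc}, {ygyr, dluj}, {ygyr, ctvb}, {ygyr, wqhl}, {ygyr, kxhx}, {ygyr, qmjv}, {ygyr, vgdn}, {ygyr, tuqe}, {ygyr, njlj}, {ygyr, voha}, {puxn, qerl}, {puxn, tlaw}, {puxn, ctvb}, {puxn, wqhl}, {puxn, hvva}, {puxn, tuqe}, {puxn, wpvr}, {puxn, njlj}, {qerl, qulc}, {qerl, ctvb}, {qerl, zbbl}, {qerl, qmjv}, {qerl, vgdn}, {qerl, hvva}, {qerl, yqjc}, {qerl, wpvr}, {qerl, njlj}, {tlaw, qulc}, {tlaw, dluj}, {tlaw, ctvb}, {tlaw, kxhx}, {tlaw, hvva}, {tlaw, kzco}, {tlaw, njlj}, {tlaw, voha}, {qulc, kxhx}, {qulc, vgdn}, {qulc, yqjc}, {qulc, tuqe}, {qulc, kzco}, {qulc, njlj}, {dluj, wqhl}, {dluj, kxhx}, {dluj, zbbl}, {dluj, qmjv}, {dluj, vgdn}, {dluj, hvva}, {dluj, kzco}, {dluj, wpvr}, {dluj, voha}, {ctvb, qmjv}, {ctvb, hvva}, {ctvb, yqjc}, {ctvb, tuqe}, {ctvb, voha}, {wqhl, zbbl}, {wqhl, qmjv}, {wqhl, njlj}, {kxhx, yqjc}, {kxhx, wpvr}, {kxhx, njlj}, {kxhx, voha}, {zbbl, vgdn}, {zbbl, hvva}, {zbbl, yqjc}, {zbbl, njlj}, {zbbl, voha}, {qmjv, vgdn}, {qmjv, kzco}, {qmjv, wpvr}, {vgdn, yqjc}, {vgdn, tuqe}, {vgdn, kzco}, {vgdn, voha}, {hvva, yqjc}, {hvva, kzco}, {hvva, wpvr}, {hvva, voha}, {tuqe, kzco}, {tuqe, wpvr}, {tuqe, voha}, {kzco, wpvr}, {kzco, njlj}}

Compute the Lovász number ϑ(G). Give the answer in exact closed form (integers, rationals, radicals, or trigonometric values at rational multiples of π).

N(xemz) = {qoxo, hexx, skyc, xxty, qerl, tlaw, qulc, dluj, ctvb, wqhl, kxhx, qmjv, yqjc, wpvr}, |N(xemz)| = 14.
N(wqhl) = {qoxo, hexx, skyc, dend, xxty, rnuv, nsui, xemz, ygyr, puxn, dluj, zbbl, qmjv, njlj}, |N(wqhl)| = 14.
Vertex dend has 14 neighbors: bujf, hexx, rnuv, ygyr, puxn, qulc, dluj, wqhl, kxhx, zbbl, hvva, yqjc, tuqe, wpvr.
N(zbbl) = {fgkd, qoxo, bujf, hexx, skyc, dend, qerl, dluj, wqhl, vgdn, hvva, yqjc, njlj, voha}, |N(zbbl)| = 14.
deg(v) = 14 for all v (|V|=29); Paley(29): SR with (k,λ,μ)=(14,6,7).
The 3 distinct eigenvalues: [14.0, 2.19258, -3.19258].
ϑ = −N·λ_min/(λ_max−λ_min) = −29·(-sqrt(29)/2 - 1/2)/(14−(-sqrt(29)/2 - 1/2)) = sqrt(29).
≈ 5.3852 (to 4 d.p.).

sqrt(29)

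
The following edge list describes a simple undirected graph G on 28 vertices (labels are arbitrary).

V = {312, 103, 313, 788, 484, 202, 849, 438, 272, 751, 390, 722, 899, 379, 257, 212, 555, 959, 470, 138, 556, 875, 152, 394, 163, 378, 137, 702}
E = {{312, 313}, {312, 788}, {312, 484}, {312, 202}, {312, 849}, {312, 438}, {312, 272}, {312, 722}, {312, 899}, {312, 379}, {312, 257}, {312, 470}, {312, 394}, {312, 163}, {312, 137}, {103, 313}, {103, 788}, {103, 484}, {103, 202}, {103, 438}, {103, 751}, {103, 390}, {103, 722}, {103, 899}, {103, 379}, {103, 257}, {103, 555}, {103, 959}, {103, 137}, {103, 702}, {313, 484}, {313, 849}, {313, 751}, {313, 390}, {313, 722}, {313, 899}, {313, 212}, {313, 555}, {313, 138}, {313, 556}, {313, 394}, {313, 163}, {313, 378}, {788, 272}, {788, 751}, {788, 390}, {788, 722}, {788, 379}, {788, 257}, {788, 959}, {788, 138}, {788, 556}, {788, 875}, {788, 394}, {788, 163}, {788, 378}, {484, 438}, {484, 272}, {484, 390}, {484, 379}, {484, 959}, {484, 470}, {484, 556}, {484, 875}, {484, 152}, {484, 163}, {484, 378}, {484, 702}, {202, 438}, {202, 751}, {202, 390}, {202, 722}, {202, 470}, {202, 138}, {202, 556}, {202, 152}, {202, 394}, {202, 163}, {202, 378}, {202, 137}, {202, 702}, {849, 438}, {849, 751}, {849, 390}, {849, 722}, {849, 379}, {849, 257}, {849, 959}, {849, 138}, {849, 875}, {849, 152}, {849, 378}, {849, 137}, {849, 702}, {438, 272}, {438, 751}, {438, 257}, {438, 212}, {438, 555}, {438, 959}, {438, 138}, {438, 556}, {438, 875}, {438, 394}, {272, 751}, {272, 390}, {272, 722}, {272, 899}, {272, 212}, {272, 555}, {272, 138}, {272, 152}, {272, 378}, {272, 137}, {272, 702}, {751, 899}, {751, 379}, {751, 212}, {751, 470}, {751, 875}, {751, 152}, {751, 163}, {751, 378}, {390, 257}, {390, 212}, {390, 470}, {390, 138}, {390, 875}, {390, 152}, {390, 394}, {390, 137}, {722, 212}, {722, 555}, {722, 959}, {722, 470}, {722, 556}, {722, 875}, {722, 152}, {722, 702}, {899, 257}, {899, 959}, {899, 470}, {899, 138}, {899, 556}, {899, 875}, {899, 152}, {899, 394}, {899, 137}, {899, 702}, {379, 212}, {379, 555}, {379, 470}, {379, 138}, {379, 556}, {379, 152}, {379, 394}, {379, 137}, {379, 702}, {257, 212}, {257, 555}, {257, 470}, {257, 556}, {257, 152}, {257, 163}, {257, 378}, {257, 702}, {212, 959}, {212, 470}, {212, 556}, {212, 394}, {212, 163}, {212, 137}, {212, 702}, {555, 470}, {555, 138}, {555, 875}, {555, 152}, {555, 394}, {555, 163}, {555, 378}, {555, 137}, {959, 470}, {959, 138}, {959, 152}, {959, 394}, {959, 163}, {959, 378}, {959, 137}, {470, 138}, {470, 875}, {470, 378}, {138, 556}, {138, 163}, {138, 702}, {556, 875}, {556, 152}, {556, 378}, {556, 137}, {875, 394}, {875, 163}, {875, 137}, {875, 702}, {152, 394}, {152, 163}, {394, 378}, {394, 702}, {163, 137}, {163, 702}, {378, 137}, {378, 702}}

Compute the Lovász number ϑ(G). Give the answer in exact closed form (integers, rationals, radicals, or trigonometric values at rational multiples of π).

7

Vertex 390 has 15 neighbors: 103, 313, 788, 484, 202, 849, 272, 257, 212, 470, 138, 875, 152, 394, 137.
Vertex 751 has 15 neighbors: 103, 313, 788, 202, 849, 438, 272, 899, 379, 212, 470, 875, 152, 163, 378.
N(152) = {484, 202, 849, 272, 751, 390, 722, 899, 379, 257, 555, 959, 556, 394, 163}, |N(152)| = 15.
Vertex 555 has 15 neighbors: 103, 313, 438, 272, 722, 379, 257, 470, 138, 875, 152, 394, 163, 378, 137.
G on 28 vertices is 15-regular; Kneser K(8,2) on C(8,2)=28 vertices.
A has 3 distinct eigenvalues ≈ [15.0, 1.0, -5.0].
−28·(-5) / ((15)−(-5)) = 7 = ϑ(G).
= 7.0000… (decimal).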